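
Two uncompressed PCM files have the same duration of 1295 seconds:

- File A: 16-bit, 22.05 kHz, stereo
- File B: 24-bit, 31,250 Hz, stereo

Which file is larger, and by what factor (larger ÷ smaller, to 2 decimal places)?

File A: 22,050 × 2 × 2 = 88,200 bytes/s.
File B: 31,250 × 3 × 2 = 187,500 bytes/s.
File B is larger; ratio = 242,812,500 / 114,219,000 = 2.13.

File B, by a factor of 2.13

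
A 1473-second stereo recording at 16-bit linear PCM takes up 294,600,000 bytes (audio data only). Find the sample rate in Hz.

Bytes = sample_rate × seconds × bytes_per_sample × channels.
sample_rate = 294,600,000 / (1,473 × 2 × 2) = 294,600,000 / 5,892 = 50,000 Hz.

50,000 Hz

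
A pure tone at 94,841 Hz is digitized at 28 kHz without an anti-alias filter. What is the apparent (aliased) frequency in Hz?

10,841 Hz

Nyquist = 28,000/2 = 14,000 Hz; 94,841 Hz exceeds it.
Alias = |94,841 − 3×28,000| = |94,841 − 84,000| = 10,841 Hz.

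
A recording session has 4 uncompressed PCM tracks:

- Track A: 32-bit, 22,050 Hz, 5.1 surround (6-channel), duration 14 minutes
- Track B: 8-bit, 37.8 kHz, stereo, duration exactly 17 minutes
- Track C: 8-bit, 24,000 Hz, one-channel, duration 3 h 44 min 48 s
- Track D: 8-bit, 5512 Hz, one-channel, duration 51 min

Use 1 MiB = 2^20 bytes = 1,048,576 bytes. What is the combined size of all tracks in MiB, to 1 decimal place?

822.3 MiB

Track A: 14 minutes = 840 s; 22,050 × 840 × 4 × 6 = 444,528,000 bytes.
Track B: exactly 17 minutes = 1,020 s; 37,800 × 1,020 × 1 × 2 = 77,112,000 bytes.
Track C: 3 h 44 min 48 s = 13,488 s; 24,000 × 13,488 × 1 × 1 = 323,712,000 bytes.
Track D: 51 min = 3,060 s; 5,512 × 3,060 × 1 × 1 = 16,866,720 bytes.
Total = 862,218,720 bytes = 822.3 MiB.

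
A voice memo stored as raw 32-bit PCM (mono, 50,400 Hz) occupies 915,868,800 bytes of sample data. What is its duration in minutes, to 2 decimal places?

Byte rate = 50,400 × 4 × 1 = 201,600 bytes/s.
Duration = 915,868,800 / 201,600 = 4,543 s.
4,543 s / 60 = 75.72 minutes.

75.72 minutes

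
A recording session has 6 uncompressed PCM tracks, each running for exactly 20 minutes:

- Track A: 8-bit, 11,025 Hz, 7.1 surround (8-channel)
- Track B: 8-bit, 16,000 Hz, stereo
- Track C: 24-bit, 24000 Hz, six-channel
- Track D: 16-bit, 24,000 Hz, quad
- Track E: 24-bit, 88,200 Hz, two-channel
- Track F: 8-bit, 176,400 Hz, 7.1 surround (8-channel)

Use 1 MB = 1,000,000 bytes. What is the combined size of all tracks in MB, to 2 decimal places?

3221.52 MB

exactly 20 minutes = 1,200 s.
Track A: 11,025 × 1,200 × 1 × 8 = 105,840,000 bytes.
Track B: 16,000 × 1,200 × 1 × 2 = 38,400,000 bytes.
Track C: 24,000 × 1,200 × 3 × 6 = 518,400,000 bytes.
Track D: 24,000 × 1,200 × 2 × 4 = 230,400,000 bytes.
Track E: 88,200 × 1,200 × 3 × 2 = 635,040,000 bytes.
Track F: 176,400 × 1,200 × 1 × 8 = 1,693,440,000 bytes.
Total = 3,221,520,000 bytes = 3221.52 MB.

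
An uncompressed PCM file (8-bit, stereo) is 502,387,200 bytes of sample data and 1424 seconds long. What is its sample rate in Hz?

176,400 Hz

Bytes = sample_rate × seconds × bytes_per_sample × channels.
sample_rate = 502,387,200 / (1,424 × 1 × 2) = 502,387,200 / 2,848 = 176,400 Hz.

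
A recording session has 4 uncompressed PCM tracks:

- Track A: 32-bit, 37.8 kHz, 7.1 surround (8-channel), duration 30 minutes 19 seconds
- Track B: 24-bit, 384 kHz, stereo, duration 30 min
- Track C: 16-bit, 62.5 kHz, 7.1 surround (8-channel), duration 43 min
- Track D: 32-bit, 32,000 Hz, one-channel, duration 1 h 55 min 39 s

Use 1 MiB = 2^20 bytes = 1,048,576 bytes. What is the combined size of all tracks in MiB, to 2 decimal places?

9360.94 MiB

Track A: 30 minutes 19 seconds = 1,819 s; 37,800 × 1,819 × 4 × 8 = 2,200,262,400 bytes.
Track B: 30 min = 1,800 s; 384,000 × 1,800 × 3 × 2 = 4,147,200,000 bytes.
Track C: 43 min = 2,580 s; 62,500 × 2,580 × 2 × 8 = 2,580,000,000 bytes.
Track D: 1 h 55 min 39 s = 6,939 s; 32,000 × 6,939 × 4 × 1 = 888,192,000 bytes.
Total = 9,815,654,400 bytes = 9360.94 MiB.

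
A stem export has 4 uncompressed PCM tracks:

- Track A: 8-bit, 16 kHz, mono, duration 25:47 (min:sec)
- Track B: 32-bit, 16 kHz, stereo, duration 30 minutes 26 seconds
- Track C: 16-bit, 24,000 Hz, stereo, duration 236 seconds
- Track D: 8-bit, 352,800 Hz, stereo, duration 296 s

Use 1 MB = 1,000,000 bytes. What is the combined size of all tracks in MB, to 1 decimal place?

490.0 MB

Track A: 25:47 (min:sec) = 1,547 s; 16,000 × 1,547 × 1 × 1 = 24,752,000 bytes.
Track B: 30 minutes 26 seconds = 1,826 s; 16,000 × 1,826 × 4 × 2 = 233,728,000 bytes.
Track C: 24,000 × 236 × 2 × 2 = 22,656,000 bytes.
Track D: 352,800 × 296 × 1 × 2 = 208,857,600 bytes.
Total = 489,993,600 bytes = 490.0 MB.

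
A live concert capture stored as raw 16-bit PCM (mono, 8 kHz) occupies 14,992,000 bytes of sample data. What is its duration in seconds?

Byte rate = 8,000 × 2 × 1 = 16,000 bytes/s.
Duration = 14,992,000 / 16,000 = 937 s.

937 seconds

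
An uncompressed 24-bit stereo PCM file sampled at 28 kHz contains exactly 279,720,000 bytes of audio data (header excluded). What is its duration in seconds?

1,665 seconds

Byte rate = 28,000 × 3 × 2 = 168,000 bytes/s.
Duration = 279,720,000 / 168,000 = 1,665 s.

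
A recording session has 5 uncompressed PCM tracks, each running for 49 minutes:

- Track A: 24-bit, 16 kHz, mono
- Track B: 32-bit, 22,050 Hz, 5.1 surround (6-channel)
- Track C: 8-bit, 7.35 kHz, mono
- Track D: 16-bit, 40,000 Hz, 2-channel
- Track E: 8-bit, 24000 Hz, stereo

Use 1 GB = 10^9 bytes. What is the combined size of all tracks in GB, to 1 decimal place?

2.3 GB

49 minutes = 2,940 s.
Track A: 16,000 × 2,940 × 3 × 1 = 141,120,000 bytes.
Track B: 22,050 × 2,940 × 4 × 6 = 1,555,848,000 bytes.
Track C: 7,350 × 2,940 × 1 × 1 = 21,609,000 bytes.
Track D: 40,000 × 2,940 × 2 × 2 = 470,400,000 bytes.
Track E: 24,000 × 2,940 × 1 × 2 = 141,120,000 bytes.
Total = 2,330,097,000 bytes = 2.3 GB.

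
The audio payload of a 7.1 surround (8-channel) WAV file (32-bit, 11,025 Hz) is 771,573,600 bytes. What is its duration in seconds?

2,187 seconds

Byte rate = 11,025 × 4 × 8 = 352,800 bytes/s.
Duration = 771,573,600 / 352,800 = 2,187 s.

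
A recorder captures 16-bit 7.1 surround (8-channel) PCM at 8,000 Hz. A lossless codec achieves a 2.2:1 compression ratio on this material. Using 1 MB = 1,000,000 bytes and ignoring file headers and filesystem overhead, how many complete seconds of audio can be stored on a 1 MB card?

17 seconds

Uncompressed byte rate = 8,000 × 2 × 8 = 128,000 bytes/s.
After 2.2:1 compression, effective rate ≈ 58181.82 bytes/s.
Capacity = 1 × 1,000,000 = 1,000,000 bytes.
1,000,000 / effective rate ≈ 17.19 s → 17 seconds.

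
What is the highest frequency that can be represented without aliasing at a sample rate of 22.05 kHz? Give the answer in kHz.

11.025 kHz

Nyquist frequency = sample rate / 2 = 22,050 / 2 = 11.025 kHz.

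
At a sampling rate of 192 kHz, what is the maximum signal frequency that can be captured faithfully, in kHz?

96 kHz

Nyquist frequency = sample rate / 2 = 192,000 / 2 = 96 kHz.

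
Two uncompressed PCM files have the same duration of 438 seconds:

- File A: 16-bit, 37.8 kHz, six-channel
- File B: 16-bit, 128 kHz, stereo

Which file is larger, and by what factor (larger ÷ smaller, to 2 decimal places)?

File A: 37,800 × 2 × 6 = 453,600 bytes/s.
File B: 128,000 × 2 × 2 = 512,000 bytes/s.
File B is larger; ratio = 224,256,000 / 198,676,800 = 1.13.

File B, by a factor of 1.13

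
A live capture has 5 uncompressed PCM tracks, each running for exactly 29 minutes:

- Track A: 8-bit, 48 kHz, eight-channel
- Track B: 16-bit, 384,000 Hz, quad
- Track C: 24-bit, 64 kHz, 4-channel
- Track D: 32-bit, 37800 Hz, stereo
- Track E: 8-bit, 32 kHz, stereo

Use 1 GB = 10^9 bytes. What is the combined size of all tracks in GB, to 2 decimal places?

7.99 GB

exactly 29 minutes = 1,740 s.
Track A: 48,000 × 1,740 × 1 × 8 = 668,160,000 bytes.
Track B: 384,000 × 1,740 × 2 × 4 = 5,345,280,000 bytes.
Track C: 64,000 × 1,740 × 3 × 4 = 1,336,320,000 bytes.
Track D: 37,800 × 1,740 × 4 × 2 = 526,176,000 bytes.
Track E: 32,000 × 1,740 × 1 × 2 = 111,360,000 bytes.
Total = 7,987,296,000 bytes = 7.99 GB.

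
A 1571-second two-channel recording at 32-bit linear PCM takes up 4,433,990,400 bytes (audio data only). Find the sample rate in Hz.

Bytes = sample_rate × seconds × bytes_per_sample × channels.
sample_rate = 4,433,990,400 / (1,571 × 4 × 2) = 4,433,990,400 / 12,568 = 352,800 Hz.

352,800 Hz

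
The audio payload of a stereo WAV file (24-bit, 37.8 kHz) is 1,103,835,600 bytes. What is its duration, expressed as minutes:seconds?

Byte rate = 37,800 × 3 × 2 = 226,800 bytes/s.
Duration = 1,103,835,600 / 226,800 = 4,867 s.
4,867 s = 81:07.

81:07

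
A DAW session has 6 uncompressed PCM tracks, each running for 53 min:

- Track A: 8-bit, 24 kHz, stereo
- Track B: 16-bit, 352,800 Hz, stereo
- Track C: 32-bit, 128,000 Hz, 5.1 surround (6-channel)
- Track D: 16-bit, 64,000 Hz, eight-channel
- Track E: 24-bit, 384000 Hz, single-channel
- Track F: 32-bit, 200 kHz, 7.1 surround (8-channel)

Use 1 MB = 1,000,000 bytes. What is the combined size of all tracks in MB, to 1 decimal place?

41680.9 MB

53 min = 3,180 s.
Track A: 24,000 × 3,180 × 1 × 2 = 152,640,000 bytes.
Track B: 352,800 × 3,180 × 2 × 2 = 4,487,616,000 bytes.
Track C: 128,000 × 3,180 × 4 × 6 = 9,768,960,000 bytes.
Track D: 64,000 × 3,180 × 2 × 8 = 3,256,320,000 bytes.
Track E: 384,000 × 3,180 × 3 × 1 = 3,663,360,000 bytes.
Track F: 200,000 × 3,180 × 4 × 8 = 20,352,000,000 bytes.
Total = 41,680,896,000 bytes = 41680.9 MB.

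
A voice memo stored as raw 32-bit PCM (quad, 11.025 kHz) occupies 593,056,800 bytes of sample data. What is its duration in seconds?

3,362 seconds

Byte rate = 11,025 × 4 × 4 = 176,400 bytes/s.
Duration = 593,056,800 / 176,400 = 3,362 s.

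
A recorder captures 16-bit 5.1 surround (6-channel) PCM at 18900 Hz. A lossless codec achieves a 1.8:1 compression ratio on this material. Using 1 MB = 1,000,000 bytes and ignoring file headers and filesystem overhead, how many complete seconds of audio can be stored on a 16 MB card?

Uncompressed byte rate = 18,900 × 2 × 6 = 226,800 bytes/s.
After 1.8:1 compression, effective rate ≈ 126000 bytes/s.
Capacity = 16 × 1,000,000 = 16,000,000 bytes.
16,000,000 / effective rate ≈ 126.98 s → 126 seconds.

126 seconds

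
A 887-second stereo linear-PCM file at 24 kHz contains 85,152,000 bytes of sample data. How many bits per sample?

Bytes per sample = 85,152,000 / (24,000 × 887 × 2) = 85,152,000 / 42,576,000 = 2.
Bit depth = 2 × 8 = 16 bits.

16 bits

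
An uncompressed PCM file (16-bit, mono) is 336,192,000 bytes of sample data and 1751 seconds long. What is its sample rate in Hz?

96,000 Hz

Bytes = sample_rate × seconds × bytes_per_sample × channels.
sample_rate = 336,192,000 / (1,751 × 2 × 1) = 336,192,000 / 3,502 = 96,000 Hz.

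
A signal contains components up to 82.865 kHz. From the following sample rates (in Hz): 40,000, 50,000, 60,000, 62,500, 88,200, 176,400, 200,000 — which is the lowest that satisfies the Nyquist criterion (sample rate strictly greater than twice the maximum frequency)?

Need sample rate > 2 × 82,865 = 165,730 Hz.
Lowest listed rate above 165,730 Hz is 176,400 Hz.

176,400 Hz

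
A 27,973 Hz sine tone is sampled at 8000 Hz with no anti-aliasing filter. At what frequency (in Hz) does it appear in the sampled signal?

Nyquist = 8,000/2 = 4,000 Hz; 27,973 Hz exceeds it.
Alias = |27,973 − 3×8,000| = |27,973 − 24,000| = 3,973 Hz.

3,973 Hz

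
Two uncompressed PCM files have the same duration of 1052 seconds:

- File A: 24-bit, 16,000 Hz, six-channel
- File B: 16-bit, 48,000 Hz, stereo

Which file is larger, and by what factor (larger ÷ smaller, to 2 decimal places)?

File A: 16,000 × 3 × 6 = 288,000 bytes/s.
File B: 48,000 × 2 × 2 = 192,000 bytes/s.
File A is larger; ratio = 302,976,000 / 201,984,000 = 1.50.

File A, by a factor of 1.50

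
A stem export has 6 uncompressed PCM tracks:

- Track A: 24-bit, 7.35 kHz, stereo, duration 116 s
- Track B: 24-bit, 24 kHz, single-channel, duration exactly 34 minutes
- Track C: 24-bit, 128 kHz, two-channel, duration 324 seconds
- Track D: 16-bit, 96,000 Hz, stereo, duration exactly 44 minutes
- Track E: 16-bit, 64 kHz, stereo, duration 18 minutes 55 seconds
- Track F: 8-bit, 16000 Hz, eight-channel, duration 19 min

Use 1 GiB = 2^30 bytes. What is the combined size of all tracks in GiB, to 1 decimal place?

1.7 GiB

Track A: 7,350 × 116 × 3 × 2 = 5,115,600 bytes.
Track B: exactly 34 minutes = 2,040 s; 24,000 × 2,040 × 3 × 1 = 146,880,000 bytes.
Track C: 128,000 × 324 × 3 × 2 = 248,832,000 bytes.
Track D: exactly 44 minutes = 2,640 s; 96,000 × 2,640 × 2 × 2 = 1,013,760,000 bytes.
Track E: 18 minutes 55 seconds = 1,135 s; 64,000 × 1,135 × 2 × 2 = 290,560,000 bytes.
Track F: 19 min = 1,140 s; 16,000 × 1,140 × 1 × 8 = 145,920,000 bytes.
Total = 1,851,067,600 bytes = 1.7 GiB.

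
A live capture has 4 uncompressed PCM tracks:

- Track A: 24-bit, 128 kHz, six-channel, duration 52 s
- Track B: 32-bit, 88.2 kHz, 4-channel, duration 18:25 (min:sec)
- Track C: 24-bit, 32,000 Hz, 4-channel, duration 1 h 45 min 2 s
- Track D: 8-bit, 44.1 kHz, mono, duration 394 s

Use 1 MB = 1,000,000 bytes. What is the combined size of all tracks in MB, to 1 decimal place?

Track A: 128,000 × 52 × 3 × 6 = 119,808,000 bytes.
Track B: 18:25 (min:sec) = 1,105 s; 88,200 × 1,105 × 4 × 4 = 1,559,376,000 bytes.
Track C: 1 h 45 min 2 s = 6,302 s; 32,000 × 6,302 × 3 × 4 = 2,419,968,000 bytes.
Track D: 44,100 × 394 × 1 × 1 = 17,375,400 bytes.
Total = 4,116,527,400 bytes = 4116.5 MB.

4116.5 MB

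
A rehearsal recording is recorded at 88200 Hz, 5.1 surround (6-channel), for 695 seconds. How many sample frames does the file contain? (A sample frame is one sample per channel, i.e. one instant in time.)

88,200 samples/s × 695 s = 61,299,000 frames.

61,299,000 sample frames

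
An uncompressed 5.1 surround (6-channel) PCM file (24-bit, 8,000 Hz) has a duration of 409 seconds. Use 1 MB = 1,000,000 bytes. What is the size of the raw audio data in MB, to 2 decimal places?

Bytes = 8,000 samples/s × 409 s × 3 bytes/sample × 6 ch = 58,896,000 bytes.
58,896,000 / 1,000,000 = 58.90 MB.

58.90 MB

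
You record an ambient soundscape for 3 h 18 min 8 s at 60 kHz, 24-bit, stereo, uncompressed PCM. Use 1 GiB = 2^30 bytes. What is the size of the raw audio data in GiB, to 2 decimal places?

Duration = 3 h 18 min 8 s = 11,888 s.
Bytes = 60,000 samples/s × 11,888 s × 3 bytes/sample × 2 ch = 4,279,680,000 bytes.
4,279,680,000 / 1,073,741,824 = 3.99 GiB.

3.99 GiB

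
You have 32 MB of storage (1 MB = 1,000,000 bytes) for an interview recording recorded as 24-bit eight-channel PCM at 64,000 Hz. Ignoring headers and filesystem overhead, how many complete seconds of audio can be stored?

20 seconds

Uncompressed byte rate = 64,000 × 3 × 8 = 1,536,000 bytes/s.
Capacity = 32 × 1,000,000 = 32,000,000 bytes.
32,000,000 / 1,536,000 ≈ 20.83 s → 20 seconds.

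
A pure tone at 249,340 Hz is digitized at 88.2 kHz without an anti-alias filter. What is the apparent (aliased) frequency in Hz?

15,260 Hz

Nyquist = 88,200/2 = 44,100 Hz; 249,340 Hz exceeds it.
Alias = |249,340 − 3×88,200| = |249,340 − 264,600| = 15,260 Hz.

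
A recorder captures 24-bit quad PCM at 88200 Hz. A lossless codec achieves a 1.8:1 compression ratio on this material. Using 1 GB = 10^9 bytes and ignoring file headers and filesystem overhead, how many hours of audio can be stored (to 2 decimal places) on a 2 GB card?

Uncompressed byte rate = 88,200 × 3 × 4 = 1,058,400 bytes/s.
After 1.8:1 compression, effective rate ≈ 588000 bytes/s.
Capacity = 2 × 1,000,000,000 = 2,000,000,000 bytes.
2,000,000,000 / effective rate ≈ 3401.36 s → 0.94 hours.

0.94 hours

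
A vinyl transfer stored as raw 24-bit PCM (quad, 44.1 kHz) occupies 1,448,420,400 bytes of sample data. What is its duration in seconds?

2,737 seconds

Byte rate = 44,100 × 3 × 4 = 529,200 bytes/s.
Duration = 1,448,420,400 / 529,200 = 2,737 s.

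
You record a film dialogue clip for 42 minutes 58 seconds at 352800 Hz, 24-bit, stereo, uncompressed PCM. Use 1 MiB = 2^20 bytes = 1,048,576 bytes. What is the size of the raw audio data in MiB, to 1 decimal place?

5204.3 MiB

Duration = 42 minutes 58 seconds = 2,578 s.
Bytes = 352,800 samples/s × 2,578 s × 3 bytes/sample × 2 ch = 5,457,110,400 bytes.
5,457,110,400 / 1,048,576 = 5204.3 MiB.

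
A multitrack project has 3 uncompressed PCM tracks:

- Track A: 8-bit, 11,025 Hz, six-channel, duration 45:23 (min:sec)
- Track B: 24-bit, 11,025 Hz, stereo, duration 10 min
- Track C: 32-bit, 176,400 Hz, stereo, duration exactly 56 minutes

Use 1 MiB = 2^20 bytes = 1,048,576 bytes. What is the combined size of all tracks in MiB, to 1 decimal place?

4731.6 MiB

Track A: 45:23 (min:sec) = 2,723 s; 11,025 × 2,723 × 1 × 6 = 180,126,450 bytes.
Track B: 10 min = 600 s; 11,025 × 600 × 3 × 2 = 39,690,000 bytes.
Track C: exactly 56 minutes = 3,360 s; 176,400 × 3,360 × 4 × 2 = 4,741,632,000 bytes.
Total = 4,961,448,450 bytes = 4731.6 MiB.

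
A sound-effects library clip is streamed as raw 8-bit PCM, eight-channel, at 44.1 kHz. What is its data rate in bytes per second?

352,800 bytes/s

Bit rate = 44,100 × 8 × 8 = 2,822,400 bits/s.
2,822,400 / 8 = 352,800 bytes/s.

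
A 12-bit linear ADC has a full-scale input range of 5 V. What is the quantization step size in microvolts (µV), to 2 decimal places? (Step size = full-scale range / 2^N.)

1220.70 µV

5 V / 2^12 = 5 / 4,096 V = 1220.70 µV.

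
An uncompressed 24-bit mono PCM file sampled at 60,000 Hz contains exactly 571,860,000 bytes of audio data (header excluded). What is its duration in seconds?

Byte rate = 60,000 × 3 × 1 = 180,000 bytes/s.
Duration = 571,860,000 / 180,000 = 3,177 s.

3,177 seconds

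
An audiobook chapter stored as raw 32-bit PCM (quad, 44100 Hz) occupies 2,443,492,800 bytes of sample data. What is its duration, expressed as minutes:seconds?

Byte rate = 44,100 × 4 × 4 = 705,600 bytes/s.
Duration = 2,443,492,800 / 705,600 = 3,463 s.
3,463 s = 57:43.

57:43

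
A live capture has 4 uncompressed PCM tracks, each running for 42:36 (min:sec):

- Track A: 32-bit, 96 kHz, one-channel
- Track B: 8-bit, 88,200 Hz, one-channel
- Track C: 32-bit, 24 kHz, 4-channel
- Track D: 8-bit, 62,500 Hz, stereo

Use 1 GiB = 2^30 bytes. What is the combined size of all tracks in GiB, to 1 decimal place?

2.3 GiB

42:36 (min:sec) = 2,556 s.
Track A: 96,000 × 2,556 × 4 × 1 = 981,504,000 bytes.
Track B: 88,200 × 2,556 × 1 × 1 = 225,439,200 bytes.
Track C: 24,000 × 2,556 × 4 × 4 = 981,504,000 bytes.
Track D: 62,500 × 2,556 × 1 × 2 = 319,500,000 bytes.
Total = 2,507,947,200 bytes = 2.3 GiB.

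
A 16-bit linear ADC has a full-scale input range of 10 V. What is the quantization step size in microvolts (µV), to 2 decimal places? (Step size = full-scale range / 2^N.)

10 V / 2^16 = 10 / 65,536 V = 152.59 µV.

152.59 µV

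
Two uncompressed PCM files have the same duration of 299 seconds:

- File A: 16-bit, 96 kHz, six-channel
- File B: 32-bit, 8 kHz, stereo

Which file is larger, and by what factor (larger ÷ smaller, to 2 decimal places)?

File A: 96,000 × 2 × 6 = 1,152,000 bytes/s.
File B: 8,000 × 4 × 2 = 64,000 bytes/s.
File A is larger; ratio = 344,448,000 / 19,136,000 = 18.00.

File A, by a factor of 18.00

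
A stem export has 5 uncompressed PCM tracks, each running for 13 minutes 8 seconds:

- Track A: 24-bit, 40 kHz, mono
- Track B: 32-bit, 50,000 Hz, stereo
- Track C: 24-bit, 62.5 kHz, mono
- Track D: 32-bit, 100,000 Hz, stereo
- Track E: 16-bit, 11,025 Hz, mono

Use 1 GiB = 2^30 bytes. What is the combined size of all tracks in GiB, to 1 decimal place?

1.1 GiB

13 minutes 8 seconds = 788 s.
Track A: 40,000 × 788 × 3 × 1 = 94,560,000 bytes.
Track B: 50,000 × 788 × 4 × 2 = 315,200,000 bytes.
Track C: 62,500 × 788 × 3 × 1 = 147,750,000 bytes.
Track D: 100,000 × 788 × 4 × 2 = 630,400,000 bytes.
Track E: 11,025 × 788 × 2 × 1 = 17,375,400 bytes.
Total = 1,205,285,400 bytes = 1.1 GiB.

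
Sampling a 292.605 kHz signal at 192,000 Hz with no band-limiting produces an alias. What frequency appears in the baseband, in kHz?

Nyquist = 192,000/2 = 96,000 Hz; 292,605 Hz exceeds it.
Alias = |292,605 − 2×192,000| = |292,605 − 384,000| = 91,395 Hz = 91.395 kHz.

91.395 kHz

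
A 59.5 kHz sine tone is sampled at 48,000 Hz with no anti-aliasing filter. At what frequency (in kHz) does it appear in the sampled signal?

Nyquist = 48,000/2 = 24,000 Hz; 59,500 Hz exceeds it.
Alias = |59,500 − 1×48,000| = |59,500 − 48,000| = 11,500 Hz = 11.5 kHz.

11.5 kHz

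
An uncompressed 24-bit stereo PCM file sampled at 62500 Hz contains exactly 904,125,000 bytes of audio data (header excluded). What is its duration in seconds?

Byte rate = 62,500 × 3 × 2 = 375,000 bytes/s.
Duration = 904,125,000 / 375,000 = 2,411 s.

2,411 seconds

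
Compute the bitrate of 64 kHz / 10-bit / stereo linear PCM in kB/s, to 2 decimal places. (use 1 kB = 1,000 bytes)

Bit rate = 64,000 × 10 × 2 = 1,280,000 bits/s.
1,280,000 / 8 = 160,000 B/s = 160.00 kB/s.

160.00 kB/s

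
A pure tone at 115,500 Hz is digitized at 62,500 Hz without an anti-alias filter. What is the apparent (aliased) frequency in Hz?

9,500 Hz

Nyquist = 62,500/2 = 31,250 Hz; 115,500 Hz exceeds it.
Alias = |115,500 − 2×62,500| = |115,500 − 125,000| = 9,500 Hz.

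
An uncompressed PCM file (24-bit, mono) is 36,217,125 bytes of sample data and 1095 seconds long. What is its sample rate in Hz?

Bytes = sample_rate × seconds × bytes_per_sample × channels.
sample_rate = 36,217,125 / (1,095 × 3 × 1) = 36,217,125 / 3,285 = 11,025 Hz.

11,025 Hz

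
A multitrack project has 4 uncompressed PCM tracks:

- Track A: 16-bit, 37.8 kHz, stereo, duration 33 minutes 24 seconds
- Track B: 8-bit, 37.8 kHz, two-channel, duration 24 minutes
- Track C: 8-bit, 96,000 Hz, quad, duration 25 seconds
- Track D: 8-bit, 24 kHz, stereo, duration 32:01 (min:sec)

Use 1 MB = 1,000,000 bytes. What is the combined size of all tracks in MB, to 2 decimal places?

513.68 MB

Track A: 33 minutes 24 seconds = 2,004 s; 37,800 × 2,004 × 2 × 2 = 303,004,800 bytes.
Track B: 24 minutes = 1,440 s; 37,800 × 1,440 × 1 × 2 = 108,864,000 bytes.
Track C: 96,000 × 25 × 1 × 4 = 9,600,000 bytes.
Track D: 32:01 (min:sec) = 1,921 s; 24,000 × 1,921 × 1 × 2 = 92,208,000 bytes.
Total = 513,676,800 bytes = 513.68 MB.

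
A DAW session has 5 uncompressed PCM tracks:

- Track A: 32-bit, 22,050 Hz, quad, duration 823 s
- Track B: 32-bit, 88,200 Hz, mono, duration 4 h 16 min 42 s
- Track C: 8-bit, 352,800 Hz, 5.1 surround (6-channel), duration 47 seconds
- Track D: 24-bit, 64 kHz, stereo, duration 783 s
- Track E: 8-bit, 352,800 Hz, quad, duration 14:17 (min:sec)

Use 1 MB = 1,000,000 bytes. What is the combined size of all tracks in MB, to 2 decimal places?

Track A: 22,050 × 823 × 4 × 4 = 290,354,400 bytes.
Track B: 4 h 16 min 42 s = 15,402 s; 88,200 × 15,402 × 4 × 1 = 5,433,825,600 bytes.
Track C: 352,800 × 47 × 1 × 6 = 99,489,600 bytes.
Track D: 64,000 × 783 × 3 × 2 = 300,672,000 bytes.
Track E: 14:17 (min:sec) = 857 s; 352,800 × 857 × 1 × 4 = 1,209,398,400 bytes.
Total = 7,333,740,000 bytes = 7333.74 MB.

7333.74 MB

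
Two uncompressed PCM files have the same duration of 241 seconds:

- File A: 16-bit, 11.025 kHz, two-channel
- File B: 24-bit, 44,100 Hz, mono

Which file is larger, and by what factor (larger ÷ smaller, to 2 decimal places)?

File B, by a factor of 3.00

File A: 11,025 × 2 × 2 = 44,100 bytes/s.
File B: 44,100 × 3 × 1 = 132,300 bytes/s.
File B is larger; ratio = 31,884,300 / 10,628,100 = 3.00.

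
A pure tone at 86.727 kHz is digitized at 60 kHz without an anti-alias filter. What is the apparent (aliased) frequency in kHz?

Nyquist = 60,000/2 = 30,000 Hz; 86,727 Hz exceeds it.
Alias = |86,727 − 1×60,000| = |86,727 − 60,000| = 26,727 Hz = 26.727 kHz.

26.727 kHz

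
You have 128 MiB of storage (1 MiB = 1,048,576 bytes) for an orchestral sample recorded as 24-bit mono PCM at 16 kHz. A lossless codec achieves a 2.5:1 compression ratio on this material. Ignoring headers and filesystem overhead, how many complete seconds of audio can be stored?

6,990 seconds

Uncompressed byte rate = 16,000 × 3 × 1 = 48,000 bytes/s.
After 2.5:1 compression, effective rate ≈ 19200 bytes/s.
Capacity = 128 × 1,048,576 = 134,217,728 bytes.
134,217,728 / effective rate ≈ 6990.51 s → 6,990 seconds.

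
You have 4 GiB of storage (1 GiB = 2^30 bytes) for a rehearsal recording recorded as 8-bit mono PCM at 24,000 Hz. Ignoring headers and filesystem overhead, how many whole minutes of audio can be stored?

Uncompressed byte rate = 24,000 × 1 × 1 = 24,000 bytes/s.
Capacity = 4 × 1,073,741,824 = 4,294,967,296 bytes.
4,294,967,296 / 24,000 ≈ 178956.97 s → 2,982 minutes.

2,982 minutes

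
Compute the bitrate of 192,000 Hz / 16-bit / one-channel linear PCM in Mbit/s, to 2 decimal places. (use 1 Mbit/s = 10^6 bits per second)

Bit rate = 192,000 × 16 × 1 = 3,072,000 bits/s.
= 3.07 Mbit/s.

3.07 Mbit/s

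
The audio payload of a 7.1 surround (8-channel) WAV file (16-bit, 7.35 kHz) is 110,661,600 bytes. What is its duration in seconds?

941 seconds

Byte rate = 7,350 × 2 × 8 = 117,600 bytes/s.
Duration = 110,661,600 / 117,600 = 941 s.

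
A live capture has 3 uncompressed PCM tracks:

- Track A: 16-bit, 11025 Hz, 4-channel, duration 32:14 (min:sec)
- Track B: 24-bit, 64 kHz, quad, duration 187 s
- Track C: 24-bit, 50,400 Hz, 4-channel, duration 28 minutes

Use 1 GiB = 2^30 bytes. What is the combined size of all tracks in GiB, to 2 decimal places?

Track A: 32:14 (min:sec) = 1,934 s; 11,025 × 1,934 × 2 × 4 = 170,578,800 bytes.
Track B: 64,000 × 187 × 3 × 4 = 143,616,000 bytes.
Track C: 28 minutes = 1,680 s; 50,400 × 1,680 × 3 × 4 = 1,016,064,000 bytes.
Total = 1,330,258,800 bytes = 1.24 GiB.

1.24 GiB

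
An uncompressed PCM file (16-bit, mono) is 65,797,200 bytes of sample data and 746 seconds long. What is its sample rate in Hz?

Bytes = sample_rate × seconds × bytes_per_sample × channels.
sample_rate = 65,797,200 / (746 × 2 × 1) = 65,797,200 / 1,492 = 44,100 Hz.

44,100 Hz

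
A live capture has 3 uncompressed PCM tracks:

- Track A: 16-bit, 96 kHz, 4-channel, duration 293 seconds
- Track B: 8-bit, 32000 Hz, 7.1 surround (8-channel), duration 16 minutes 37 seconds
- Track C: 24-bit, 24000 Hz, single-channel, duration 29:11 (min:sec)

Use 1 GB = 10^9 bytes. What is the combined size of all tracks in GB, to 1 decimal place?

Track A: 96,000 × 293 × 2 × 4 = 225,024,000 bytes.
Track B: 16 minutes 37 seconds = 997 s; 32,000 × 997 × 1 × 8 = 255,232,000 bytes.
Track C: 29:11 (min:sec) = 1,751 s; 24,000 × 1,751 × 3 × 1 = 126,072,000 bytes.
Total = 606,328,000 bytes = 0.6 GB.

0.6 GB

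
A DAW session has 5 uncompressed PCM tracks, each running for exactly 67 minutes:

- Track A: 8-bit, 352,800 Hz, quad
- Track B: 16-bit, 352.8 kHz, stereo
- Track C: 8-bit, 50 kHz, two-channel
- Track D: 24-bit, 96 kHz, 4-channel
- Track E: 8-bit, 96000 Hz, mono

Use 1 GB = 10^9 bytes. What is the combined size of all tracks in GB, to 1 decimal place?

16.8 GB

exactly 67 minutes = 4,020 s.
Track A: 352,800 × 4,020 × 1 × 4 = 5,673,024,000 bytes.
Track B: 352,800 × 4,020 × 2 × 2 = 5,673,024,000 bytes.
Track C: 50,000 × 4,020 × 1 × 2 = 402,000,000 bytes.
Track D: 96,000 × 4,020 × 3 × 4 = 4,631,040,000 bytes.
Track E: 96,000 × 4,020 × 1 × 1 = 385,920,000 bytes.
Total = 16,765,008,000 bytes = 16.8 GB.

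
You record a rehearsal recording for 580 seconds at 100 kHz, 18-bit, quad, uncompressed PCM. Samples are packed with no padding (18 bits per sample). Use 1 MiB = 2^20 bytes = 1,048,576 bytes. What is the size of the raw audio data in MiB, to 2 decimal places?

497.82 MiB

Bits = 100,000 × 580 × 18 × 4 = 4,176,000,000 bits = 522,000,000 bytes.
522,000,000 / 1,048,576 = 497.82 MiB.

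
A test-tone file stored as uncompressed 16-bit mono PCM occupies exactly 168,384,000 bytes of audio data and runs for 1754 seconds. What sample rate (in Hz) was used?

48,000 Hz

Bytes = sample_rate × seconds × bytes_per_sample × channels.
sample_rate = 168,384,000 / (1,754 × 2 × 1) = 168,384,000 / 3,508 = 48,000 Hz.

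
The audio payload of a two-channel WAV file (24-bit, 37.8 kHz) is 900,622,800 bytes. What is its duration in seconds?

3,971 seconds

Byte rate = 37,800 × 3 × 2 = 226,800 bytes/s.
Duration = 900,622,800 / 226,800 = 3,971 s.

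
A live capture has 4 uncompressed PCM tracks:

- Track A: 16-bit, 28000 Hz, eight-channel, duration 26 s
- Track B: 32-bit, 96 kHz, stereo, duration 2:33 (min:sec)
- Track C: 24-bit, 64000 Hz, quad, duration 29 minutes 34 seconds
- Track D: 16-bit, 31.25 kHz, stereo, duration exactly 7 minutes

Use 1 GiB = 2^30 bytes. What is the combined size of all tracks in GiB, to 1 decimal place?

1.4 GiB

Track A: 28,000 × 26 × 2 × 8 = 11,648,000 bytes.
Track B: 2:33 (min:sec) = 153 s; 96,000 × 153 × 4 × 2 = 117,504,000 bytes.
Track C: 29 minutes 34 seconds = 1,774 s; 64,000 × 1,774 × 3 × 4 = 1,362,432,000 bytes.
Track D: exactly 7 minutes = 420 s; 31,250 × 420 × 2 × 2 = 52,500,000 bytes.
Total = 1,544,084,000 bytes = 1.4 GiB.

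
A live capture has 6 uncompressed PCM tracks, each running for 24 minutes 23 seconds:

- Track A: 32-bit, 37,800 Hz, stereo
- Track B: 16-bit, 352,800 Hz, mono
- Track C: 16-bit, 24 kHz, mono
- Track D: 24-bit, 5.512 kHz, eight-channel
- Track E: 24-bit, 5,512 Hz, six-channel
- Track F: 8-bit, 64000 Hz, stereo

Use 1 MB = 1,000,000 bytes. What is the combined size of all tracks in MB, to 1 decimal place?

2070.9 MB

24 minutes 23 seconds = 1,463 s.
Track A: 37,800 × 1,463 × 4 × 2 = 442,411,200 bytes.
Track B: 352,800 × 1,463 × 2 × 1 = 1,032,292,800 bytes.
Track C: 24,000 × 1,463 × 2 × 1 = 70,224,000 bytes.
Track D: 5,512 × 1,463 × 3 × 8 = 193,537,344 bytes.
Track E: 5,512 × 1,463 × 3 × 6 = 145,153,008 bytes.
Track F: 64,000 × 1,463 × 1 × 2 = 187,264,000 bytes.
Total = 2,070,882,352 bytes = 2070.9 MB.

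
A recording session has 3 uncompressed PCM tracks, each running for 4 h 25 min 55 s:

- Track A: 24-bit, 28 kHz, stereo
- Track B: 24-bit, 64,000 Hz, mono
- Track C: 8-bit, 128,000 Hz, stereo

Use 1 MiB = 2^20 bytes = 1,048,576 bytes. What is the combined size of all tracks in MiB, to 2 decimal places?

4 h 25 min 55 s = 15,955 s.
Track A: 28,000 × 15,955 × 3 × 2 = 2,680,440,000 bytes.
Track B: 64,000 × 15,955 × 3 × 1 = 3,063,360,000 bytes.
Track C: 128,000 × 15,955 × 1 × 2 = 4,084,480,000 bytes.
Total = 9,828,280,000 bytes = 9372.98 MiB.

9372.98 MiB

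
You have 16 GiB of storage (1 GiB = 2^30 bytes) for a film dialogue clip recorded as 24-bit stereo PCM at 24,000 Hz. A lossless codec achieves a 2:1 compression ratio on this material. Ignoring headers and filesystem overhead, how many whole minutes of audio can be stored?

Uncompressed byte rate = 24,000 × 3 × 2 = 144,000 bytes/s.
After 2:1 compression, effective rate ≈ 72000 bytes/s.
Capacity = 16 × 1,073,741,824 = 17,179,869,184 bytes.
17,179,869,184 / effective rate ≈ 238609.29 s → 3,976 minutes.

3,976 minutes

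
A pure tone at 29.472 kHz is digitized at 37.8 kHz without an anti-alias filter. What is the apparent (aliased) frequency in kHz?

8.328 kHz

Nyquist = 37,800/2 = 18,900 Hz; 29,472 Hz exceeds it.
Alias = |29,472 − 1×37,800| = |29,472 − 37,800| = 8,328 Hz = 8.328 kHz.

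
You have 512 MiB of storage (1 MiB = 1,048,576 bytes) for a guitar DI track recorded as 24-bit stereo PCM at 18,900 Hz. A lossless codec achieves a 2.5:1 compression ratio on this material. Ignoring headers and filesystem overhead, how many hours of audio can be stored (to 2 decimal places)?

Uncompressed byte rate = 18,900 × 3 × 2 = 113,400 bytes/s.
After 2.5:1 compression, effective rate ≈ 45360 bytes/s.
Capacity = 512 × 1,048,576 = 536,870,912 bytes.
536,870,912 / effective rate ≈ 11835.78 s → 3.29 hours.

3.29 hours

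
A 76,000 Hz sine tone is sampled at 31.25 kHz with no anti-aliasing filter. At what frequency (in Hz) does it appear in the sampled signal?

Nyquist = 31,250/2 = 15,625 Hz; 76,000 Hz exceeds it.
Alias = |76,000 − 2×31,250| = |76,000 − 62,500| = 13,500 Hz.

13,500 Hz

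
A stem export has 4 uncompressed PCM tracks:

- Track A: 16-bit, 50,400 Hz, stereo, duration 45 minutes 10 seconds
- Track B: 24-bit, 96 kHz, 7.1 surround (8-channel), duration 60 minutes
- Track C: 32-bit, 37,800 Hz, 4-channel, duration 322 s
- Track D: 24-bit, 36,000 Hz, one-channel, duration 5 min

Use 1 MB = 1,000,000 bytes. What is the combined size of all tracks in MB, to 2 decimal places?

Track A: 45 minutes 10 seconds = 2,710 s; 50,400 × 2,710 × 2 × 2 = 546,336,000 bytes.
Track B: 60 minutes = 3,600 s; 96,000 × 3,600 × 3 × 8 = 8,294,400,000 bytes.
Track C: 37,800 × 322 × 4 × 4 = 194,745,600 bytes.
Track D: 5 min = 300 s; 36,000 × 300 × 3 × 1 = 32,400,000 bytes.
Total = 9,067,881,600 bytes = 9067.88 MB.

9067.88 MB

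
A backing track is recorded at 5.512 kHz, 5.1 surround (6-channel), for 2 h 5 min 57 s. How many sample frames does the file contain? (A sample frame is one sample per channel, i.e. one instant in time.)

2 h 5 min 57 s = 7,557 s.
5,512 samples/s × 7,557 s = 41,654,184 frames.

41,654,184 sample frames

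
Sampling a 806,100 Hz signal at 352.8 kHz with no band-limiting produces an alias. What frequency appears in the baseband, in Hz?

100,500 Hz

Nyquist = 352,800/2 = 176,400 Hz; 806,100 Hz exceeds it.
Alias = |806,100 − 2×352,800| = |806,100 − 705,600| = 100,500 Hz.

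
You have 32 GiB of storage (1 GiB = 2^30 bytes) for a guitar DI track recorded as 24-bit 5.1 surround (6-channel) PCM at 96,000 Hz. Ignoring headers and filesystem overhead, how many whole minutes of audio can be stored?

331 minutes

Uncompressed byte rate = 96,000 × 3 × 6 = 1,728,000 bytes/s.
Capacity = 32 × 1,073,741,824 = 34,359,738,368 bytes.
34,359,738,368 / 1,728,000 ≈ 19884.11 s → 331 minutes.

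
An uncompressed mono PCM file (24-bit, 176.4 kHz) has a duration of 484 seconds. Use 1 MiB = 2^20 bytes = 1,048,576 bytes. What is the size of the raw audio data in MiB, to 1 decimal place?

244.3 MiB

Bytes = 176,400 samples/s × 484 s × 3 bytes/sample × 1 ch = 256,132,800 bytes.
256,132,800 / 1,048,576 = 244.3 MiB.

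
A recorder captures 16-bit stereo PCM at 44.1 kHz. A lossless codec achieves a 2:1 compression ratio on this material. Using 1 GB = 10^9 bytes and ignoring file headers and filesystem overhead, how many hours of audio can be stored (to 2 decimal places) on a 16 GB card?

Uncompressed byte rate = 44,100 × 2 × 2 = 176,400 bytes/s.
After 2:1 compression, effective rate ≈ 88200 bytes/s.
Capacity = 16 × 1,000,000,000 = 16,000,000,000 bytes.
16,000,000,000 / effective rate ≈ 181405.9 s → 50.39 hours.

50.39 hours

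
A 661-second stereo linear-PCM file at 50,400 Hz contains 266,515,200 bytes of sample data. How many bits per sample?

32 bits

Bytes per sample = 266,515,200 / (50,400 × 661 × 2) = 266,515,200 / 66,628,800 = 4.
Bit depth = 4 × 8 = 32 bits.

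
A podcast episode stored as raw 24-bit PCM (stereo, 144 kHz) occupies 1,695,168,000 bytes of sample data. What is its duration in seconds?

Byte rate = 144,000 × 3 × 2 = 864,000 bytes/s.
Duration = 1,695,168,000 / 864,000 = 1,962 s.

1,962 seconds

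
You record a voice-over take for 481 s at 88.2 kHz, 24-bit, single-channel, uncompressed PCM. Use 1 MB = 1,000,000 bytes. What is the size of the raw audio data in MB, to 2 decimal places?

Bytes = 88,200 samples/s × 481 s × 3 bytes/sample × 1 ch = 127,272,600 bytes.
127,272,600 / 1,000,000 = 127.27 MB.

127.27 MB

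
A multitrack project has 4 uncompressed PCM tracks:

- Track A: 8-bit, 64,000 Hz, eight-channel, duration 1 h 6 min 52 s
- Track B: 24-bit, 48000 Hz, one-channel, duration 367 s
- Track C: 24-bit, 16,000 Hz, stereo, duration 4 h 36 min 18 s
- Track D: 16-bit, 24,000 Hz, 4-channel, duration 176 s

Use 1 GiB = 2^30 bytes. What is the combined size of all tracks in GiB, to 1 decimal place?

3.5 GiB

Track A: 1 h 6 min 52 s = 4,012 s; 64,000 × 4,012 × 1 × 8 = 2,054,144,000 bytes.
Track B: 48,000 × 367 × 3 × 1 = 52,848,000 bytes.
Track C: 4 h 36 min 18 s = 16,578 s; 16,000 × 16,578 × 3 × 2 = 1,591,488,000 bytes.
Track D: 24,000 × 176 × 2 × 4 = 33,792,000 bytes.
Total = 3,732,272,000 bytes = 3.5 GiB.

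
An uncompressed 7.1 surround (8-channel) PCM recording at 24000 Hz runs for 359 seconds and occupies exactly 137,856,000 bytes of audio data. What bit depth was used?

16 bits

Bytes per sample = 137,856,000 / (24,000 × 359 × 8) = 137,856,000 / 68,928,000 = 2.
Bit depth = 2 × 8 = 16 bits.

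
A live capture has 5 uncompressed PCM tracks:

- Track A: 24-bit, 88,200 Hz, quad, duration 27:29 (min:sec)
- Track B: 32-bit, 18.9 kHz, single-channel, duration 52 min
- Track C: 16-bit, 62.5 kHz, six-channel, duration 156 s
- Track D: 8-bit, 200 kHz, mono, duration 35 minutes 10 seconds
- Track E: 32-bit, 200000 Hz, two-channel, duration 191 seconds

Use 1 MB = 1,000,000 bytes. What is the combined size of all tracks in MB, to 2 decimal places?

Track A: 27:29 (min:sec) = 1,649 s; 88,200 × 1,649 × 3 × 4 = 1,745,301,600 bytes.
Track B: 52 min = 3,120 s; 18,900 × 3,120 × 4 × 1 = 235,872,000 bytes.
Track C: 62,500 × 156 × 2 × 6 = 117,000,000 bytes.
Track D: 35 minutes 10 seconds = 2,110 s; 200,000 × 2,110 × 1 × 1 = 422,000,000 bytes.
Track E: 200,000 × 191 × 4 × 2 = 305,600,000 bytes.
Total = 2,825,773,600 bytes = 2825.77 MB.

2825.77 MB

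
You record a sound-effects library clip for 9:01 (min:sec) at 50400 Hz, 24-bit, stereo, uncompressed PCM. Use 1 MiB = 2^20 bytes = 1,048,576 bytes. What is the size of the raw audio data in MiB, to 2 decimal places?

Duration = 9:01 (min:sec) = 541 s.
Bytes = 50,400 samples/s × 541 s × 3 bytes/sample × 2 ch = 163,598,400 bytes.
163,598,400 / 1,048,576 = 156.02 MiB.

156.02 MiB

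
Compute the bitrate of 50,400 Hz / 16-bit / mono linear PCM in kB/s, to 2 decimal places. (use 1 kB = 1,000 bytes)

100.80 kB/s

Bit rate = 50,400 × 16 × 1 = 806,400 bits/s.
806,400 / 8 = 100,800 B/s = 100.80 kB/s.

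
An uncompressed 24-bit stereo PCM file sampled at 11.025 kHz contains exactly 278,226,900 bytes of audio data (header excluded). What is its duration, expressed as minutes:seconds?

Byte rate = 11,025 × 3 × 2 = 66,150 bytes/s.
Duration = 278,226,900 / 66,150 = 4,206 s.
4,206 s = 70:06.

70:06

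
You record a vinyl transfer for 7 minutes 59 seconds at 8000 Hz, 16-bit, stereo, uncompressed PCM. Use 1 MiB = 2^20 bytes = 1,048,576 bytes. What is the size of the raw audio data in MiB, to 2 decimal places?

14.62 MiB

Duration = 7 minutes 59 seconds = 479 s.
Bytes = 8,000 samples/s × 479 s × 2 bytes/sample × 2 ch = 15,328,000 bytes.
15,328,000 / 1,048,576 = 14.62 MiB.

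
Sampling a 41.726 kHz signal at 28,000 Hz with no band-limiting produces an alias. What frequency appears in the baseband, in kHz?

13.726 kHz

Nyquist = 28,000/2 = 14,000 Hz; 41,726 Hz exceeds it.
Alias = |41,726 − 1×28,000| = |41,726 − 28,000| = 13,726 Hz = 13.726 kHz.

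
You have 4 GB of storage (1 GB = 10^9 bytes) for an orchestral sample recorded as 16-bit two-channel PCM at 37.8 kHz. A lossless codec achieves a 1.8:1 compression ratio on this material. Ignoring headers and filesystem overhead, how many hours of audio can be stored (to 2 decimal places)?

13.23 hours

Uncompressed byte rate = 37,800 × 2 × 2 = 151,200 bytes/s.
After 1.8:1 compression, effective rate ≈ 84000 bytes/s.
Capacity = 4 × 1,000,000,000 = 4,000,000,000 bytes.
4,000,000,000 / effective rate ≈ 47619.05 s → 13.23 hours.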